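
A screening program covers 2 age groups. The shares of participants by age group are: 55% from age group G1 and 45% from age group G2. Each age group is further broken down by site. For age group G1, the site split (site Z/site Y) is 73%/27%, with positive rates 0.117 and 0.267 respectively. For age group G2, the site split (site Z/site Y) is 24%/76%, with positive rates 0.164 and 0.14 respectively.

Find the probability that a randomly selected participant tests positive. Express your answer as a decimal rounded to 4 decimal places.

P(T|G1) = 0.73·0.117 + 0.27·0.267 = 0.08541 + 0.07209 = 0.1575
P(T|G2) = 0.24·0.164 + 0.76·0.14 = 0.03936 + 0.1064 = 0.14576
Then overall,
P(T) = 0.55·0.1575 + 0.45·0.14576
      = 0.086625 + 0.065592 = 0.152217

0.1522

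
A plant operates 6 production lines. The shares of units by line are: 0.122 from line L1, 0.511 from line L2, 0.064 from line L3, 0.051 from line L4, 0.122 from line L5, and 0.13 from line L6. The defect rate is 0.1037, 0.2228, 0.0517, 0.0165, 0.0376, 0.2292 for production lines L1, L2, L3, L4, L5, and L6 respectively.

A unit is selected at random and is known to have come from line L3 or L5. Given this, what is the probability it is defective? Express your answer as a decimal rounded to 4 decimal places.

Let S = {L3, L5}.
P(S) = 0.064 + 0.122 = 0.186.
P(D ∩ S) = 0.0517·0.064 + 0.0376·0.122 = 0.0033088 + 0.0045872 = 0.007896.
P(D | S) = 0.007896 / 0.186 = 0.042452…

0.0425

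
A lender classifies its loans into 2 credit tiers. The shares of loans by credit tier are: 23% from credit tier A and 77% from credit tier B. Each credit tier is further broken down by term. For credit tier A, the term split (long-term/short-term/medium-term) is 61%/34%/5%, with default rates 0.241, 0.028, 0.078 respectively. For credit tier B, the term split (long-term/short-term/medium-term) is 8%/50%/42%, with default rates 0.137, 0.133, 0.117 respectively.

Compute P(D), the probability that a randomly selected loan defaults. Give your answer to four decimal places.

P(D|A) = 0.61·0.241 + 0.34·0.028 + 0.05·0.078 = 0.14701 + 0.00952 + 0.0039 = 0.16043
P(D|B) = 0.08·0.137 + 0.5·0.133 + 0.42·0.117 = 0.01096 + 0.0665 + 0.04914 = 0.1266
By total probability over the outer partition,
P(D) = 0.23·0.16043 + 0.77·0.1266
      = 0.0368989 + 0.097482 = 0.1343809

P(D) ≈ 0.1344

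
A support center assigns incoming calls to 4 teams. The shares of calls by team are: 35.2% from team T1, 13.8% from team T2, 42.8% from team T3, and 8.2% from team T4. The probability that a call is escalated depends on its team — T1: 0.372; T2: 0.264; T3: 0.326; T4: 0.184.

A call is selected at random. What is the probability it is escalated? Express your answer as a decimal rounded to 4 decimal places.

P(E) = P(E|T1)·P(T1) + P(E|T2)·P(T2) + P(E|T3)·P(T3) + P(E|T4)·P(T4)
      = 0.372·0.352 + 0.264·0.138 + 0.326·0.428 + 0.184·0.082
      = 0.130944 + 0.036432 + 0.139528 + 0.015088 = 0.321992

0.3220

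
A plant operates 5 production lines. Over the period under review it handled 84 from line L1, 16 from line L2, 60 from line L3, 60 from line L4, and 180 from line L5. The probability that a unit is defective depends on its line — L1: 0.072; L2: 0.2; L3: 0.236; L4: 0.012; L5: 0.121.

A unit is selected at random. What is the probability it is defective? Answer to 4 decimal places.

Total: 84 + 16 + 60 + 60 + 180 = 400.
P(L1) = 84/400 = 0.21. P(L2) = 16/400 = 0.04. P(L3) = 60/400 = 0.15. P(L4) = 60/400 = 0.15. P(L5) = 180/400 = 0.45.
P(D) = P(D|L1)·P(L1) + P(D|L2)·P(L2) + P(D|L3)·P(L3) + P(D|L4)·P(L4) + P(D|L5)·P(L5)
      = 0.072·0.21 + 0.2·0.04 + 0.236·0.15 + 0.012·0.15 + 0.121·0.45
      = 0.01512 + 0.008 + 0.0354 + 0.0018 + 0.05445 = 0.11477

0.1148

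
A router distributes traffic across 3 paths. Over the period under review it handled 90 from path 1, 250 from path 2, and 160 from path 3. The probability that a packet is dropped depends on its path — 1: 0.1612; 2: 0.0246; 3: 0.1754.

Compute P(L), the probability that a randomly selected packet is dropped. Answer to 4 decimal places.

0.0974

Total: 90 + 250 + 160 = 500.
P(1) = 90/500 = 0.18. P(2) = 250/500 = 0.5. P(3) = 160/500 = 0.32.
P(L) = P(L|1)·P(1) + P(L|2)·P(2) + P(L|3)·P(3)
      = 0.1612·0.18 + 0.0246·0.5 + 0.1754·0.32
      = 0.029016 + 0.0123 + 0.056128 = 0.097444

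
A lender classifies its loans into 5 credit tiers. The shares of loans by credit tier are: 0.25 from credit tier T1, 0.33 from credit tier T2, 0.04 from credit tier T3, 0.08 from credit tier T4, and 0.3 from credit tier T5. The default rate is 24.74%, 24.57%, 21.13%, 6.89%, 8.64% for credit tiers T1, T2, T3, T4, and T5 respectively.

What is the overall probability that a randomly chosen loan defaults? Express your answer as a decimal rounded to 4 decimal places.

P(D) ≈ 0.1828

P(D) = P(D|T1)·P(T1) + P(D|T2)·P(T2) + P(D|T3)·P(T3) + P(D|T4)·P(T4) + P(D|T5)·P(T5)
      = 0.2474·0.25 + 0.2457·0.33 + 0.2113·0.04 + 0.0689·0.08 + 0.0864·0.3
      = 0.06185 + 0.081081 + 0.008452 + 0.005512 + 0.02592 = 0.182815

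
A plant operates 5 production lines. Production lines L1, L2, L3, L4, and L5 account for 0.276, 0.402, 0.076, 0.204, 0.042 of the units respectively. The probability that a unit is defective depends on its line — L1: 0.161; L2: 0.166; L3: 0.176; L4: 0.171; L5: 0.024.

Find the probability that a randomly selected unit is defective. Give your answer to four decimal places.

P(D) = P(D|L1)·P(L1) + P(D|L2)·P(L2) + P(D|L3)·P(L3) + P(D|L4)·P(L4) + P(D|L5)·P(L5)
      = 0.161·0.276 + 0.166·0.402 + 0.176·0.076 + 0.171·0.204 + 0.024·0.042
      = 0.044436 + 0.066732 + 0.013376 + 0.034884 + 0.001008 = 0.160436

0.1604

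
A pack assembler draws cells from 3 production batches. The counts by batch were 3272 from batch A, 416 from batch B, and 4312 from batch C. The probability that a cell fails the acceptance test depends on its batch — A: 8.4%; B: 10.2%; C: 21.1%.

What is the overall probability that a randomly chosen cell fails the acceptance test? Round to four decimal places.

0.1534

Total: 3272 + 416 + 4312 = 8000.
P(A) = 3272/8000 = 0.409. P(B) = 416/8000 = 0.052. P(C) = 4312/8000 = 0.539.
P(F) = P(F|A)·P(A) + P(F|B)·P(B) + P(F|C)·P(C)
      = 0.084·0.409 + 0.102·0.052 + 0.211·0.539
      = 0.034356 + 0.005304 + 0.113729 = 0.153389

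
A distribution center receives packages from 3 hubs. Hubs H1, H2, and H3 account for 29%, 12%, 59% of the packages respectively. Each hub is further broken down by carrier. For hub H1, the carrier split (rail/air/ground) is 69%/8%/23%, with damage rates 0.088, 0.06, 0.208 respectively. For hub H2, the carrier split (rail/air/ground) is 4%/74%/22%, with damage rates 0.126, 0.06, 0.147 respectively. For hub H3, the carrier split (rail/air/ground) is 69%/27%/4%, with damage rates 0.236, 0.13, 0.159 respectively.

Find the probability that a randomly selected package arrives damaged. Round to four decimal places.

0.1632

P(D|H1) = 0.69·0.088 + 0.08·0.06 + 0.23·0.208 = 0.06072 + 0.0048 + 0.04784 = 0.11336
P(D|H2) = 0.04·0.126 + 0.74·0.06 + 0.22·0.147 = 0.00504 + 0.0444 + 0.03234 = 0.08178
P(D|H3) = 0.69·0.236 + 0.27·0.13 + 0.04·0.159 = 0.16284 + 0.0351 + 0.00636 = 0.2043
Then overall,
P(D) = 0.29·0.11336 + 0.12·0.08178 + 0.59·0.2043
      = 0.0328744 + 0.0098136 + 0.120537 = 0.163225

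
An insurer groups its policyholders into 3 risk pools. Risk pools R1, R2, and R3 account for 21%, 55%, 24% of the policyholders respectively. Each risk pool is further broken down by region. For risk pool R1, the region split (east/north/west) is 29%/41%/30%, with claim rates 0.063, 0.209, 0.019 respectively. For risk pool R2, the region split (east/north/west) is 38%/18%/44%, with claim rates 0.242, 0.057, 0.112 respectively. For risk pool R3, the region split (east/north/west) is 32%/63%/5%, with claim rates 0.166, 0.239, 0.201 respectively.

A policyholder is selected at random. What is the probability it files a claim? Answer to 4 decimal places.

P(C|R1) = 0.29·0.063 + 0.41·0.209 + 0.3·0.019 = 0.01827 + 0.08569 + 0.0057 = 0.10966
P(C|R2) = 0.38·0.242 + 0.18·0.057 + 0.44·0.112 = 0.09196 + 0.01026 + 0.04928 = 0.1515
P(C|R3) = 0.32·0.166 + 0.63·0.239 + 0.05·0.201 = 0.05312 + 0.15057 + 0.01005 = 0.21374
Then overall,
P(C) = 0.21·0.10966 + 0.55·0.1515 + 0.24·0.21374
      = 0.0230286 + 0.083325 + 0.0512976 = 0.1576512

0.1577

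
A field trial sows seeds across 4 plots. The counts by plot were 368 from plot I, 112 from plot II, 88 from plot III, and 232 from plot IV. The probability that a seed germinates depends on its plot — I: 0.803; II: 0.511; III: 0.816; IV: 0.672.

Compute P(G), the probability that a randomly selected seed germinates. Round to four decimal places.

0.7256

Total: 368 + 112 + 88 + 232 = 800.
P(I) = 368/800 = 0.46. P(II) = 112/800 = 0.14. P(III) = 88/800 = 0.11. P(IV) = 232/800 = 0.29.
Using total probability over the partition,
P(G) = P(G|I)·P(I) + P(G|II)·P(II) + P(G|III)·P(III) + P(G|IV)·P(IV)
      = 0.803·0.46 + 0.511·0.14 + 0.816·0.11 + 0.672·0.29
      = 0.36938 + 0.07154 + 0.08976 + 0.19488 = 0.72556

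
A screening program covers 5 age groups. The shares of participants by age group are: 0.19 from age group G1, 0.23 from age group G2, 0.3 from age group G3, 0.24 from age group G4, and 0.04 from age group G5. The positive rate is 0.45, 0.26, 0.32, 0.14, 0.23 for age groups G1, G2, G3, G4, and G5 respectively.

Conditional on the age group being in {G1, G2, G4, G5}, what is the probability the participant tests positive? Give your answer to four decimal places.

0.2687

Let S = {G1, G2, G4, G5}.
P(S) = 0.19 + 0.23 + 0.24 + 0.04 = 0.7.
P(T ∩ S) = 0.45·0.19 + 0.26·0.23 + 0.14·0.24 + 0.23·0.04 = 0.0855 + 0.0598 + 0.0336 + 0.0092 = 0.1881.
P(T | S) = 0.1881 / 0.7 = 0.268714…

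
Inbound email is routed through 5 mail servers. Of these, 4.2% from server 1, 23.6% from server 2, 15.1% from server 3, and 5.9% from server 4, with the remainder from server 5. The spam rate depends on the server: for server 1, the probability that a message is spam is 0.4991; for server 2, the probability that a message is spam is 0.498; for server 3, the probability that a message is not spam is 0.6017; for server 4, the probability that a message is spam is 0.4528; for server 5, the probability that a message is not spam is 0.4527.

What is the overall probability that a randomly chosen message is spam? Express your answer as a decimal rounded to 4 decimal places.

P(S) ≈ 0.5056

P(5) = 1 − (0.042 + 0.236 + 0.151 + 0.059) = 0.512.
P(S|3) = 1 − 0.6017 = 0.3983.
P(S|5) = 1 − 0.4527 = 0.5473.
Using total probability over the partition,
P(S) = P(S|1)·P(1) + P(S|2)·P(2) + P(S|3)·P(3) + P(S|4)·P(4) + P(S|5)·P(5)
      = 0.4991·0.042 + 0.498·0.236 + 0.3983·0.151 + 0.4528·0.059 + 0.5473·0.512
      = 0.0209622 + 0.117528 + 0.0601433 + 0.0267152 + 0.2802176 = 0.5055663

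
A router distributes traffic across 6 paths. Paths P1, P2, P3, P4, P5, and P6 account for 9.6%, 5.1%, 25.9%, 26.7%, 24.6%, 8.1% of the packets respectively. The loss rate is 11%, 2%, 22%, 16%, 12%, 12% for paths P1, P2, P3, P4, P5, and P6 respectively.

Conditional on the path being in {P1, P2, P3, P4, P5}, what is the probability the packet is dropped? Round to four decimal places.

P(L|S) ≈ 0.1532

Let S = {P1, P2, P3, P4, P5}.
P(S) = 0.096 + 0.051 + 0.259 + 0.267 + 0.246 = 0.919.
P(L ∩ S) = 0.11·0.096 + 0.02·0.051 + 0.22·0.259 + 0.16·0.267 + 0.12·0.246 = 0.01056 + 0.00102 + 0.05698 + 0.04272 + 0.02952 = 0.1408.
P(L | S) = 0.1408 / 0.919 = 0.153210…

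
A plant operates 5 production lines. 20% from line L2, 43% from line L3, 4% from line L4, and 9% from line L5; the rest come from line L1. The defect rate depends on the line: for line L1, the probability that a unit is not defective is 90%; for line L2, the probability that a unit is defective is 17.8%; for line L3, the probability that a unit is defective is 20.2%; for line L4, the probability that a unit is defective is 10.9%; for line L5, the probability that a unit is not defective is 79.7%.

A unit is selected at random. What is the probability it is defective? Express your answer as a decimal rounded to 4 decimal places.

P(D) ≈ 0.1691

P(L1) = 1 − (0.2 + 0.43 + 0.04 + 0.09) = 0.24.
P(D|L1) = 1 − 0.9 = 0.1.
P(D|L5) = 1 − 0.797 = 0.203.
Using total probability over the partition,
P(D) = P(D|L1)·P(L1) + P(D|L2)·P(L2) + P(D|L3)·P(L3) + P(D|L4)·P(L4) + P(D|L5)·P(L5)
      = 0.1·0.24 + 0.178·0.2 + 0.202·0.43 + 0.109·0.04 + 0.203·0.09
      = 0.024 + 0.0356 + 0.08686 + 0.00436 + 0.01827 = 0.16909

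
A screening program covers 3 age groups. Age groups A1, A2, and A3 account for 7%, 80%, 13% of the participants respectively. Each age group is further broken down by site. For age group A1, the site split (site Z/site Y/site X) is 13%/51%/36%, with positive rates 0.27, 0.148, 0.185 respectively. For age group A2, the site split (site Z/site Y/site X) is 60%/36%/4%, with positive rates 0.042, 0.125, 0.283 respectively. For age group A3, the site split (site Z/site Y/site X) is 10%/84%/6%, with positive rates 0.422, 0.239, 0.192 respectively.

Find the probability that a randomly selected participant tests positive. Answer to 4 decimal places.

P(T) ≈ 0.1107

P(T|A1) = 0.13·0.27 + 0.51·0.148 + 0.36·0.185 = 0.0351 + 0.07548 + 0.0666 = 0.17718
P(T|A2) = 0.6·0.042 + 0.36·0.125 + 0.04·0.283 = 0.0252 + 0.045 + 0.01132 = 0.08152
P(T|A3) = 0.1·0.422 + 0.84·0.239 + 0.06·0.192 = 0.0422 + 0.20076 + 0.01152 = 0.25448
Then overall,
P(T) = 0.07·0.17718 + 0.8·0.08152 + 0.13·0.25448
      = 0.0124026 + 0.065216 + 0.0330824 = 0.110701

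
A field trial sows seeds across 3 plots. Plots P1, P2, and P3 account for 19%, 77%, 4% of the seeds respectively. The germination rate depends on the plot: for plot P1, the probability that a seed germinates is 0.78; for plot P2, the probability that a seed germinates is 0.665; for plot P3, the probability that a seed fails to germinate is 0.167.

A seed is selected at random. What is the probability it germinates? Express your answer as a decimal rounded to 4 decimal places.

P(G) ≈ 0.6936

P(G|P3) = 1 − 0.167 = 0.833.
P(G) = P(G|P1)·P(P1) + P(G|P2)·P(P2) + P(G|P3)·P(P3)
      = 0.78·0.19 + 0.665·0.77 + 0.833·0.04
      = 0.1482 + 0.51205 + 0.03332 = 0.69357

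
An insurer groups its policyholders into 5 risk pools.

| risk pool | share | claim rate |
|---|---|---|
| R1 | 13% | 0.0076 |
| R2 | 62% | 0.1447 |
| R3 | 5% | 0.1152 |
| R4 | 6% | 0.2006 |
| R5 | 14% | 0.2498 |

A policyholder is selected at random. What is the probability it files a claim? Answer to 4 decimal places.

0.1435

P(C) = P(C|R1)·P(R1) + P(C|R2)·P(R2) + P(C|R3)·P(R3) + P(C|R4)·P(R4) + P(C|R5)·P(R5)
      = 0.0076·0.13 + 0.1447·0.62 + 0.1152·0.05 + 0.2006·0.06 + 0.2498·0.14
      = 0.000988 + 0.089714 + 0.00576 + 0.012036 + 0.034972 = 0.14347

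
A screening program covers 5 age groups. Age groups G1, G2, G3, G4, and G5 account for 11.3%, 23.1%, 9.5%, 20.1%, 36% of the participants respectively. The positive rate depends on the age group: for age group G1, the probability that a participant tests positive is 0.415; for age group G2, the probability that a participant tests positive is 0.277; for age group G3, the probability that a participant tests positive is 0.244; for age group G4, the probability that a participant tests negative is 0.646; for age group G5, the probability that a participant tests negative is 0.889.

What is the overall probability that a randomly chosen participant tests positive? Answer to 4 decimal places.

P(T|G4) = 1 − 0.646 = 0.354.
P(T|G5) = 1 − 0.889 = 0.111.
P(T) = P(T|G1)·P(G1) + P(T|G2)·P(G2) + P(T|G3)·P(G3) + P(T|G4)·P(G4) + P(T|G5)·P(G5)
      = 0.415·0.113 + 0.277·0.231 + 0.244·0.095 + 0.354·0.201 + 0.111·0.36
      = 0.046895 + 0.063987 + 0.02318 + 0.071154 + 0.03996 = 0.245176

P(T) ≈ 0.2452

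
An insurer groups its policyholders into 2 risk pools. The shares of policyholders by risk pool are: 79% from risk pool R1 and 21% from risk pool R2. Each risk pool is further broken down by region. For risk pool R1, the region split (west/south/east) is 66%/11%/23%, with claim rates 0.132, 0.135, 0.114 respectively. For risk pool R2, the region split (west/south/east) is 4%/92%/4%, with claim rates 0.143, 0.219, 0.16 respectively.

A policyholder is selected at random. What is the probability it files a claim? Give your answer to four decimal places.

P(C|R1) = 0.66·0.132 + 0.11·0.135 + 0.23·0.114 = 0.08712 + 0.01485 + 0.02622 = 0.12819
P(C|R2) = 0.04·0.143 + 0.92·0.219 + 0.04·0.16 = 0.00572 + 0.20148 + 0.0064 = 0.2136
By total probability over the outer partition,
P(C) = 0.79·0.12819 + 0.21·0.2136
      = 0.1012701 + 0.044856 = 0.1461261

P(C) ≈ 0.1461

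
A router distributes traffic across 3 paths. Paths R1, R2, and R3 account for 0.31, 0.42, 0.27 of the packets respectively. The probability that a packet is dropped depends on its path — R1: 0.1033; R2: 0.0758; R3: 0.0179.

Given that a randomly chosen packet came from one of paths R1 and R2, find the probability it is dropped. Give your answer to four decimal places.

0.0875

Let S = {R1, R2}.
P(S) = 0.31 + 0.42 = 0.73.
P(L ∩ S) = 0.1033·0.31 + 0.0758·0.42 = 0.032023 + 0.031836 = 0.063859.
P(L | S) = 0.063859 / 0.73 = 0.087478…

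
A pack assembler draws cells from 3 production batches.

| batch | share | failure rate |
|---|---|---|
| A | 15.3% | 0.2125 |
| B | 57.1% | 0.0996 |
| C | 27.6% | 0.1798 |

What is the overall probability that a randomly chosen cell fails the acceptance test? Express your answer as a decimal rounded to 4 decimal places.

0.1390

Using total probability over the partition,
P(F) = P(F|A)·P(A) + P(F|B)·P(B) + P(F|C)·P(C)
      = 0.2125·0.153 + 0.0996·0.571 + 0.1798·0.276
      = 0.0325125 + 0.0568716 + 0.0496248 = 0.1390089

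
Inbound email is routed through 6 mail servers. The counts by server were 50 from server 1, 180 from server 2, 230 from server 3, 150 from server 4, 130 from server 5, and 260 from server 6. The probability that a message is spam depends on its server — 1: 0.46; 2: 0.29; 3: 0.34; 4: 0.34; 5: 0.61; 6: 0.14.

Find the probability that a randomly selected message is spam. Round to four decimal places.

Total: 50 + 180 + 230 + 150 + 130 + 260 = 1000.
P(1) = 50/1000 = 0.05. P(2) = 180/1000 = 0.18. P(3) = 230/1000 = 0.23. P(4) = 150/1000 = 0.15. P(5) = 130/1000 = 0.13. P(6) = 260/1000 = 0.26.
P(S) = P(S|1)·P(1) + P(S|2)·P(2) + P(S|3)·P(3) + P(S|4)·P(4) + P(S|5)·P(5) + P(S|6)·P(6)
      = 0.46·0.05 + 0.29·0.18 + 0.34·0.23 + 0.34·0.15 + 0.61·0.13 + 0.14·0.26
      = 0.023 + 0.0522 + 0.0782 + 0.051 + 0.0793 + 0.0364 = 0.3201

0.3201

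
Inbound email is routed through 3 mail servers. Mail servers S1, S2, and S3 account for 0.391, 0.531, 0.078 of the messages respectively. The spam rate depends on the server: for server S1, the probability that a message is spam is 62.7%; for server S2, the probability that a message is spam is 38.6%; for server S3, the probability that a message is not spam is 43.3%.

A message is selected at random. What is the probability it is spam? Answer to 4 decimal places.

P(S|S3) = 1 − 0.433 = 0.567.
P(S) = P(S|S1)·P(S1) + P(S|S2)·P(S2) + P(S|S3)·P(S3)
      = 0.627·0.391 + 0.386·0.531 + 0.567·0.078
      = 0.245157 + 0.204966 + 0.044226 = 0.494349

0.4943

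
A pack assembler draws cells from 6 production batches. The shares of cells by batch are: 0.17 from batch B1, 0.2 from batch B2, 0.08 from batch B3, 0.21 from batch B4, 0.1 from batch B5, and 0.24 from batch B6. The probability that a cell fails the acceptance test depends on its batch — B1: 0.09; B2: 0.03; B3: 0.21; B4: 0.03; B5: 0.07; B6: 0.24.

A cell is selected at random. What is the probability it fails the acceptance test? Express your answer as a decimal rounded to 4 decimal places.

P(F) ≈ 0.1090

P(F) = P(F|B1)·P(B1) + P(F|B2)·P(B2) + P(F|B3)·P(B3) + P(F|B4)·P(B4) + P(F|B5)·P(B5) + P(F|B6)·P(B6)
      = 0.09·0.17 + 0.03·0.2 + 0.21·0.08 + 0.03·0.21 + 0.07·0.1 + 0.24·0.24
      = 0.0153 + 0.006 + 0.0168 + 0.0063 + 0.007 + 0.0576 = 0.109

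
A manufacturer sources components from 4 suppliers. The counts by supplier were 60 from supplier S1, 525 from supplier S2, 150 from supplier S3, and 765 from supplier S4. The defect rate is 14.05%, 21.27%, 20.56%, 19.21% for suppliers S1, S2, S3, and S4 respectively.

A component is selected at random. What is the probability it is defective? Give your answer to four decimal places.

0.1986

Total: 60 + 525 + 150 + 765 = 1500.
P(S1) = 60/1500 = 0.04. P(S2) = 525/1500 = 0.35. P(S3) = 150/1500 = 0.1. P(S4) = 765/1500 = 0.51.
P(D) = P(D|S1)·P(S1) + P(D|S2)·P(S2) + P(D|S3)·P(S3) + P(D|S4)·P(S4)
      = 0.1405·0.04 + 0.2127·0.35 + 0.2056·0.1 + 0.1921·0.51
      = 0.00562 + 0.074445 + 0.02056 + 0.097971 = 0.198596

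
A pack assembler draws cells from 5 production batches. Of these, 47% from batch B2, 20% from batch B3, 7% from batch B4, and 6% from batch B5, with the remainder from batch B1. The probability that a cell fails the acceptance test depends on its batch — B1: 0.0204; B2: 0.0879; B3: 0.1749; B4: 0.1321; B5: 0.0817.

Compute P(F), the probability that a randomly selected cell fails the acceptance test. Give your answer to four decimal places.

P(B1) = 1 − (0.47 + 0.2 + 0.07 + 0.06) = 0.2.
Using total probability over the partition,
P(F) = P(F|B1)·P(B1) + P(F|B2)·P(B2) + P(F|B3)·P(B3) + P(F|B4)·P(B4) + P(F|B5)·P(B5)
      = 0.0204·0.2 + 0.0879·0.47 + 0.1749·0.2 + 0.1321·0.07 + 0.0817·0.06
      = 0.00408 + 0.041313 + 0.03498 + 0.009247 + 0.004902 = 0.094522

0.0945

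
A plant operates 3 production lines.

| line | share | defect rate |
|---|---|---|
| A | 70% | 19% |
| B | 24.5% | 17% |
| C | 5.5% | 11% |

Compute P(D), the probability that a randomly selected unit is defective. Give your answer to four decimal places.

Summing over the partition,
P(D) = P(D|A)·P(A) + P(D|B)·P(B) + P(D|C)·P(C)
      = 0.19·0.7 + 0.17·0.245 + 0.11·0.055
      = 0.133 + 0.04165 + 0.00605 = 0.1807

P(D) ≈ 0.1807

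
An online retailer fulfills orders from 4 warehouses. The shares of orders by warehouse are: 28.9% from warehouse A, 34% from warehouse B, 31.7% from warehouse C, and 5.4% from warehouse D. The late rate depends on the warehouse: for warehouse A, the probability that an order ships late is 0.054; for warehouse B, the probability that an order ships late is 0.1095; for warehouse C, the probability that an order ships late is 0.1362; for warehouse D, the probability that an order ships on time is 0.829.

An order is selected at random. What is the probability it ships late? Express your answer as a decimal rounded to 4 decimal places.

P(L) ≈ 0.1052

P(L|D) = 1 − 0.829 = 0.171.
Using total probability over the partition,
P(L) = P(L|A)·P(A) + P(L|B)·P(B) + P(L|C)·P(C) + P(L|D)·P(D)
      = 0.054·0.289 + 0.1095·0.34 + 0.1362·0.317 + 0.171·0.054
      = 0.015606 + 0.03723 + 0.0431754 + 0.009234 = 0.1052454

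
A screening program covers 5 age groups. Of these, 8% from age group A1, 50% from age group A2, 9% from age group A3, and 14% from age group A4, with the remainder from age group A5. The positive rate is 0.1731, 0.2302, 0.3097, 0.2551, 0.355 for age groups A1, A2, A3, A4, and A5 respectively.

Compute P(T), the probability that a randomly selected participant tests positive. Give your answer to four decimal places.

P(T) ≈ 0.2600

P(A5) = 1 − (0.08 + 0.5 + 0.09 + 0.14) = 0.19.
Summing over the partition,
P(T) = P(T|A1)·P(A1) + P(T|A2)·P(A2) + P(T|A3)·P(A3) + P(T|A4)·P(A4) + P(T|A5)·P(A5)
      = 0.1731·0.08 + 0.2302·0.5 + 0.3097·0.09 + 0.2551·0.14 + 0.355·0.19
      = 0.013848 + 0.1151 + 0.027873 + 0.035714 + 0.06745 = 0.259985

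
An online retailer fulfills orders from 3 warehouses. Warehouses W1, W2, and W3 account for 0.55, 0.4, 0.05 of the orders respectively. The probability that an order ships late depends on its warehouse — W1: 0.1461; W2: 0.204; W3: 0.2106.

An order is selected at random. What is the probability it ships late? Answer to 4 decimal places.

P(L) = P(L|W1)·P(W1) + P(L|W2)·P(W2) + P(L|W3)·P(W3)
      = 0.1461·0.55 + 0.204·0.4 + 0.2106·0.05
      = 0.080355 + 0.0816 + 0.01053 = 0.172485

P(L) ≈ 0.1725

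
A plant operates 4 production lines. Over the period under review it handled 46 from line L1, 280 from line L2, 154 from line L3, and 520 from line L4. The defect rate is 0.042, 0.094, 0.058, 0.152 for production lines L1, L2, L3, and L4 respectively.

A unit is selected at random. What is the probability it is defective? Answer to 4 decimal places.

0.1162

Total: 46 + 280 + 154 + 520 = 1000.
P(L1) = 46/1000 = 0.046. P(L2) = 280/1000 = 0.28. P(L3) = 154/1000 = 0.154. P(L4) = 520/1000 = 0.52.
Using total probability over the partition,
P(D) = P(D|L1)·P(L1) + P(D|L2)·P(L2) + P(D|L3)·P(L3) + P(D|L4)·P(L4)
      = 0.042·0.046 + 0.094·0.28 + 0.058·0.154 + 0.152·0.52
      = 0.001932 + 0.02632 + 0.008932 + 0.07904 = 0.116224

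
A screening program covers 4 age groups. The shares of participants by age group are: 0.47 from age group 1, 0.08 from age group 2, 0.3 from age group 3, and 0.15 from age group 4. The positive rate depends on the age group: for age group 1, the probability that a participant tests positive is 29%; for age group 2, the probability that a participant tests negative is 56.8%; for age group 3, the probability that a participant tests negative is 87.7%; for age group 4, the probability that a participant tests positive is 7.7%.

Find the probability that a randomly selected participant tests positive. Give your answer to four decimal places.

P(T|2) = 1 − 0.568 = 0.432.
P(T|3) = 1 − 0.877 = 0.123.
P(T) = P(T|1)·P(1) + P(T|2)·P(2) + P(T|3)·P(3) + P(T|4)·P(4)
      = 0.29·0.47 + 0.432·0.08 + 0.123·0.3 + 0.077·0.15
      = 0.1363 + 0.03456 + 0.0369 + 0.01155 = 0.21931

P(T) ≈ 0.2193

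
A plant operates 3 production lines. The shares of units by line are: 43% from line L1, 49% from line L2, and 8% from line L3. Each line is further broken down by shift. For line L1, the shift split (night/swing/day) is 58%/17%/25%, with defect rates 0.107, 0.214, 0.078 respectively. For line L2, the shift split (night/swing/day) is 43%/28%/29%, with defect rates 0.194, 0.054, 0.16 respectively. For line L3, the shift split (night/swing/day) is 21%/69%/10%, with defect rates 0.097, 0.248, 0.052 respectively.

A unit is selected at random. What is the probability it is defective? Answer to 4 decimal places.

P(D) ≈ 0.1375

P(D|L1) = 0.58·0.107 + 0.17·0.214 + 0.25·0.078 = 0.06206 + 0.03638 + 0.0195 = 0.11794
P(D|L2) = 0.43·0.194 + 0.28·0.054 + 0.29·0.16 = 0.08342 + 0.01512 + 0.0464 = 0.14494
P(D|L3) = 0.21·0.097 + 0.69·0.248 + 0.1·0.052 = 0.02037 + 0.17112 + 0.0052 = 0.19669
By total probability over the outer partition,
P(D) = 0.43·0.11794 + 0.49·0.14494 + 0.08·0.19669
      = 0.0507142 + 0.0710206 + 0.0157352 = 0.13747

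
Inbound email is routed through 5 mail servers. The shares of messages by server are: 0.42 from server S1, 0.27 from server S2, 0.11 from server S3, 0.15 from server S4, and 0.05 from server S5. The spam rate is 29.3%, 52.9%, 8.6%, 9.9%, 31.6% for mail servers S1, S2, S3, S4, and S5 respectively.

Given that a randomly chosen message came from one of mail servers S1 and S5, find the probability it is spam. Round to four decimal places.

Let J = {S1, S5}.
P(J) = 0.42 + 0.05 = 0.47.
P(S ∩ J) = 0.293·0.42 + 0.316·0.05 = 0.12306 + 0.0158 = 0.13886.
P(S | J) = 0.13886 / 0.47 = 0.295447…

P(S|J) ≈ 0.2954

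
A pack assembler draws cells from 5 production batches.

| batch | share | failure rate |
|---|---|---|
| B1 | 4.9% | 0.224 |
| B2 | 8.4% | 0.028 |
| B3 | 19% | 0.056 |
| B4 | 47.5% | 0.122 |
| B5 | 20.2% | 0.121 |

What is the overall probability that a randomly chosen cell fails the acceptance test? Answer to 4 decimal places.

P(F) = P(F|B1)·P(B1) + P(F|B2)·P(B2) + P(F|B3)·P(B3) + P(F|B4)·P(B4) + P(F|B5)·P(B5)
      = 0.224·0.049 + 0.028·0.084 + 0.056·0.19 + 0.122·0.475 + 0.121·0.202
      = 0.010976 + 0.002352 + 0.01064 + 0.05795 + 0.024442 = 0.10636

P(F) ≈ 0.1064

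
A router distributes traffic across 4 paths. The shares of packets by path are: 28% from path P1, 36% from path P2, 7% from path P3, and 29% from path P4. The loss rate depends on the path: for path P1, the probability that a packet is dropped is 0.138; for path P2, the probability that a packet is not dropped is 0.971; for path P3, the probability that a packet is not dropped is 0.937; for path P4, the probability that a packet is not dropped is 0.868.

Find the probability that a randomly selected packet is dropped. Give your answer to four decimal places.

0.0918

P(L|P2) = 1 − 0.971 = 0.029.
P(L|P3) = 1 − 0.937 = 0.063.
P(L|P4) = 1 − 0.868 = 0.132.
P(L) = P(L|P1)·P(P1) + P(L|P2)·P(P2) + P(L|P3)·P(P3) + P(L|P4)·P(P4)
      = 0.138·0.28 + 0.029·0.36 + 0.063·0.07 + 0.132·0.29
      = 0.03864 + 0.01044 + 0.00441 + 0.03828 = 0.09177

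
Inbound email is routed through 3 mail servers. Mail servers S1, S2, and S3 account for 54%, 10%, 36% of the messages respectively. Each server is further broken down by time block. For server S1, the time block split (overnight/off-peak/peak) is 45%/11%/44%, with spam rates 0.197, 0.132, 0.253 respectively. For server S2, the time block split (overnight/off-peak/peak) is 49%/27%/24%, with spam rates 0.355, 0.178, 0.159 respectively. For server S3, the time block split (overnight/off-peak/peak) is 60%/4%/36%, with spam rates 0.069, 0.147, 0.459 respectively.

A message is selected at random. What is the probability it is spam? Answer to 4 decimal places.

P(S) ≈ 0.2183

P(S|S1) = 0.45·0.197 + 0.11·0.132 + 0.44·0.253 = 0.08865 + 0.01452 + 0.11132 = 0.21449
P(S|S2) = 0.49·0.355 + 0.27·0.178 + 0.24·0.159 = 0.17395 + 0.04806 + 0.03816 = 0.26017
P(S|S3) = 0.6·0.069 + 0.04·0.147 + 0.36·0.459 = 0.0414 + 0.00588 + 0.16524 = 0.21252
By total probability over the outer partition,
P(S) = 0.54·0.21449 + 0.1·0.26017 + 0.36·0.21252
      = 0.1158246 + 0.026017 + 0.0765072 = 0.2183488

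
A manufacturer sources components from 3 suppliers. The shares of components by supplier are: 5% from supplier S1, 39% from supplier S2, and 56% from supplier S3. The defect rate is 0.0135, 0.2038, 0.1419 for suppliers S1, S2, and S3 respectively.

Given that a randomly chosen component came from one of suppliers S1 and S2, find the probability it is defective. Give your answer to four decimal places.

P(D|S) ≈ 0.1822

Let S = {S1, S2}.
P(S) = 0.05 + 0.39 = 0.44.
P(D ∩ S) = 0.0135·0.05 + 0.2038·0.39 = 0.000675 + 0.079482 = 0.080157.
P(D | S) = 0.080157 / 0.44 = 0.182175…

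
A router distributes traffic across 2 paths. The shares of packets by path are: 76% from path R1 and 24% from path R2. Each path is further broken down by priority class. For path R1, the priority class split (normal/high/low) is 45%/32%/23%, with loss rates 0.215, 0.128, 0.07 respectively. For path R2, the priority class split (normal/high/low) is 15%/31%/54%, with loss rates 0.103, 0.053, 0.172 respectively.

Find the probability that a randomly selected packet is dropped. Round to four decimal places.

0.1468

P(L|R1) = 0.45·0.215 + 0.32·0.128 + 0.23·0.07 = 0.09675 + 0.04096 + 0.0161 = 0.15381
P(L|R2) = 0.15·0.103 + 0.31·0.053 + 0.54·0.172 = 0.01545 + 0.01643 + 0.09288 = 0.12476
Then overall,
P(L) = 0.76·0.15381 + 0.24·0.12476
      = 0.1168956 + 0.0299424 = 0.146838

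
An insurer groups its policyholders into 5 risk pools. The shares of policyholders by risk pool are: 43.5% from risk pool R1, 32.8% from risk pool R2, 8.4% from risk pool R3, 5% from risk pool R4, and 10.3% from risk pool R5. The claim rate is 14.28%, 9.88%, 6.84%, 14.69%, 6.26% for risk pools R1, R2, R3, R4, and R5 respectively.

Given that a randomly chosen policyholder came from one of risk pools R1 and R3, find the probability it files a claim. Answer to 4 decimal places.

Let S = {R1, R3}.
P(S) = 0.435 + 0.084 = 0.519.
P(C ∩ S) = 0.1428·0.435 + 0.0684·0.084 = 0.062118 + 0.0057456 = 0.0678636.
P(C | S) = 0.0678636 / 0.519 = 0.130758…

0.1308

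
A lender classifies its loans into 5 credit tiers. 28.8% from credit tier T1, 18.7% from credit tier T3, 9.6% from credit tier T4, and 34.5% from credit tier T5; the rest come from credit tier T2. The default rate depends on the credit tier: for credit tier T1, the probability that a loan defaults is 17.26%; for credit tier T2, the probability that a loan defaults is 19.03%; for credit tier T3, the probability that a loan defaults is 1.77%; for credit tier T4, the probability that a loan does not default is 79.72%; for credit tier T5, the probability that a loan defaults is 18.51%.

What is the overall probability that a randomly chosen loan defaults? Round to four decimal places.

P(T2) = 1 − (0.288 + 0.187 + 0.096 + 0.345) = 0.084.
P(D|T4) = 1 − 0.7972 = 0.2028.
P(D) = P(D|T1)·P(T1) + P(D|T2)·P(T2) + P(D|T3)·P(T3) + P(D|T4)·P(T4) + P(D|T5)·P(T5)
      = 0.1726·0.288 + 0.1903·0.084 + 0.0177·0.187 + 0.2028·0.096 + 0.1851·0.345
      = 0.0497088 + 0.0159852 + 0.0033099 + 0.0194688 + 0.0638595 = 0.1523322

P(D) ≈ 0.1523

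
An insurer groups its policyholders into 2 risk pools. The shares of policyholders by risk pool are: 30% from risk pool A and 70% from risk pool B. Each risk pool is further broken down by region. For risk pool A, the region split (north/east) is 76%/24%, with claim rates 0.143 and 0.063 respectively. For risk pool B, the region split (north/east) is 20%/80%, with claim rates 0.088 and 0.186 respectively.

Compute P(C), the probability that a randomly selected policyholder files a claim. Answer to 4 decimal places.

P(C|A) = 0.76·0.143 + 0.24·0.063 = 0.10868 + 0.01512 = 0.1238
P(C|B) = 0.2·0.088 + 0.8·0.186 = 0.0176 + 0.1488 = 0.1664
Then overall,
P(C) = 0.3·0.1238 + 0.7·0.1664
      = 0.03714 + 0.11648 = 0.15362

P(C) ≈ 0.1536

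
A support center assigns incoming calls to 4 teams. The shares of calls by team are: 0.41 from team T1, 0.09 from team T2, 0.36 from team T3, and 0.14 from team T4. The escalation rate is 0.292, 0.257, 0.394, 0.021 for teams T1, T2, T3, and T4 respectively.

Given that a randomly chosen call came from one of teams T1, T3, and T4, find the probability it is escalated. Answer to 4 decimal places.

P(E|S) ≈ 0.2907

Let S = {T1, T3, T4}.
P(S) = 0.41 + 0.36 + 0.14 = 0.91.
P(E ∩ S) = 0.292·0.41 + 0.394·0.36 + 0.021·0.14 = 0.11972 + 0.14184 + 0.00294 = 0.2645.
P(E | S) = 0.2645 / 0.91 = 0.290659…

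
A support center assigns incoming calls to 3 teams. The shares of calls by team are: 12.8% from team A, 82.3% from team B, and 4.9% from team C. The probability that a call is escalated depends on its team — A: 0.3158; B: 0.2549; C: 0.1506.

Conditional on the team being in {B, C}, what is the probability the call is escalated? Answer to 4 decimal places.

0.2490

Let S = {B, C}.
P(S) = 0.823 + 0.049 = 0.872.
P(E ∩ S) = 0.2549·0.823 + 0.1506·0.049 = 0.2097827 + 0.0073794 = 0.2171621.
P(E | S) = 0.2171621 / 0.872 = 0.249039…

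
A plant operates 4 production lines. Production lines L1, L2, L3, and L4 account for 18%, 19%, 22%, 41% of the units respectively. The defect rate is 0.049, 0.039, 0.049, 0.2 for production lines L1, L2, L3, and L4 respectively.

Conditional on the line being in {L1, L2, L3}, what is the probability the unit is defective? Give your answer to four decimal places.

0.0458

Let S = {L1, L2, L3}.
P(S) = 0.18 + 0.19 + 0.22 = 0.59.
P(D ∩ S) = 0.049·0.18 + 0.039·0.19 + 0.049·0.22 = 0.00882 + 0.00741 + 0.01078 = 0.02701.
P(D | S) = 0.02701 / 0.59 = 0.045780…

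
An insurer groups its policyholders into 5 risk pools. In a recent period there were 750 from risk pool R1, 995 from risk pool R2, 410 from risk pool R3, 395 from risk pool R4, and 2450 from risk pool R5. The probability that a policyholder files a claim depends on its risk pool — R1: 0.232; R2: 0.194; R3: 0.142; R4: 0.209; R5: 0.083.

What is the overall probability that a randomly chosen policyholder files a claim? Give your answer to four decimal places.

Total: 750 + 995 + 410 + 395 + 2450 = 5000.
P(R1) = 750/5000 = 0.15. P(R2) = 995/5000 = 0.199. P(R3) = 410/5000 = 0.082. P(R4) = 395/5000 = 0.079. P(R5) = 2450/5000 = 0.49.
P(C) = P(C|R1)·P(R1) + P(C|R2)·P(R2) + P(C|R3)·P(R3) + P(C|R4)·P(R4) + P(C|R5)·P(R5)
      = 0.232·0.15 + 0.194·0.199 + 0.142·0.082 + 0.209·0.079 + 0.083·0.49
      = 0.0348 + 0.038606 + 0.011644 + 0.016511 + 0.04067 = 0.142231

P(C) ≈ 0.1422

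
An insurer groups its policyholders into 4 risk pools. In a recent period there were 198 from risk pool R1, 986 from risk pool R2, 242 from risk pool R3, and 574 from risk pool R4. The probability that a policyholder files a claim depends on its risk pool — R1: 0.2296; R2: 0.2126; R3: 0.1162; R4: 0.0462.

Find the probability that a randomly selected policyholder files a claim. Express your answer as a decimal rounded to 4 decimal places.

Total: 198 + 986 + 242 + 574 = 2000.
P(R1) = 198/2000 = 0.099. P(R2) = 986/2000 = 0.493. P(R3) = 242/2000 = 0.121. P(R4) = 574/2000 = 0.287.
By the law of total probability,
P(C) = P(C|R1)·P(R1) + P(C|R2)·P(R2) + P(C|R3)·P(R3) + P(C|R4)·P(R4)
      = 0.2296·0.099 + 0.2126·0.493 + 0.1162·0.121 + 0.0462·0.287
      = 0.0227304 + 0.1048118 + 0.0140602 + 0.0132594 = 0.1548618

0.1549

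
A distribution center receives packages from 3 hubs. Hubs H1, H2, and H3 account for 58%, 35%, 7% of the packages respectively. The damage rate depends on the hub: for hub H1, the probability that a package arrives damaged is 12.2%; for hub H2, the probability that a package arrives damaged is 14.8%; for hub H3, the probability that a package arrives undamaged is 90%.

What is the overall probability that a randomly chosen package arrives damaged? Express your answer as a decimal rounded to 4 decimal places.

P(D|H3) = 1 − 0.9 = 0.1.
P(D) = P(D|H1)·P(H1) + P(D|H2)·P(H2) + P(D|H3)·P(H3)
      = 0.122·0.58 + 0.148·0.35 + 0.1·0.07
      = 0.07076 + 0.0518 + 0.007 = 0.12956

P(D) ≈ 0.1296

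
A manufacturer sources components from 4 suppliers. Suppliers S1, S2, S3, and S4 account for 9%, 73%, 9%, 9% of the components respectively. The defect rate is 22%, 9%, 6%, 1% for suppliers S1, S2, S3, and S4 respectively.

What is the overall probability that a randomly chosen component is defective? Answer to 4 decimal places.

Summing over the partition,
P(D) = P(D|S1)·P(S1) + P(D|S2)·P(S2) + P(D|S3)·P(S3) + P(D|S4)·P(S4)
      = 0.22·0.09 + 0.09·0.73 + 0.06·0.09 + 0.01·0.09
      = 0.0198 + 0.0657 + 0.0054 + 0.0009 = 0.0918

0.0918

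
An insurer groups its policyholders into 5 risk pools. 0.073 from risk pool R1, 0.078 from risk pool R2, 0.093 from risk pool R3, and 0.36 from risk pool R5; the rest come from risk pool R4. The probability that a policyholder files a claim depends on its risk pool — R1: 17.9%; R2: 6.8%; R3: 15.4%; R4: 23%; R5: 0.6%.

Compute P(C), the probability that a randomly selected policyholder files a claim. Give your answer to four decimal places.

P(R4) = 1 − (0.073 + 0.078 + 0.093 + 0.36) = 0.396.
By the law of total probability,
P(C) = P(C|R1)·P(R1) + P(C|R2)·P(R2) + P(C|R3)·P(R3) + P(C|R4)·P(R4) + P(C|R5)·P(R5)
      = 0.179·0.073 + 0.068·0.078 + 0.154·0.093 + 0.23·0.396 + 0.006·0.36
      = 0.013067 + 0.005304 + 0.014322 + 0.09108 + 0.00216 = 0.125933

P(C) ≈ 0.1259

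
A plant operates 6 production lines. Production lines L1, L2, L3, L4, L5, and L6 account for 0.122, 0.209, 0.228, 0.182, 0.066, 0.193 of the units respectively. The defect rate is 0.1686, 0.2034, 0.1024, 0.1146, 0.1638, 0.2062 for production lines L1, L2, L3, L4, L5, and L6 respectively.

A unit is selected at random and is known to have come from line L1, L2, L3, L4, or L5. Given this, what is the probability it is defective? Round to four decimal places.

P(D|S) ≈ 0.1463

Let S = {L1, L2, L3, L4, L5}.
P(S) = 0.122 + 0.209 + 0.228 + 0.182 + 0.066 = 0.807.
P(D ∩ S) = 0.1686·0.122 + 0.2034·0.209 + 0.1024·0.228 + 0.1146·0.182 + 0.1638·0.066 = 0.0205692 + 0.0425106 + 0.0233472 + 0.0208572 + 0.0108108 = 0.118095.
P(D | S) = 0.118095 / 0.807 = 0.146338…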